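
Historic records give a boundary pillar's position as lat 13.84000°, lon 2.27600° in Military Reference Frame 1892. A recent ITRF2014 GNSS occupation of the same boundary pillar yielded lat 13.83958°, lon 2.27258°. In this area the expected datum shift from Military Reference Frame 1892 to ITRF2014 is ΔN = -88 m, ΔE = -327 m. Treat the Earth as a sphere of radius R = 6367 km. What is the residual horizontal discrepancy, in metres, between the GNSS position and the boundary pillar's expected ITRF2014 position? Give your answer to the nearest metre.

Observed coordinate differences: Δφ = -0.00042°, Δλ = -0.00342°.
Converting to metres (1° lat = 111125 m, cos φ = 0.970968): observed ΔN = -46.7 m, observed ΔE = -369.0 m.
Subtracting the expected shift leaves a residual of -46.7 − (-88) = 41.3 m north and -369.0 − (-327) = -42.0 m east.
Residual distance = √(41.3² + (-42.0)²) = 58.9 m.

59 m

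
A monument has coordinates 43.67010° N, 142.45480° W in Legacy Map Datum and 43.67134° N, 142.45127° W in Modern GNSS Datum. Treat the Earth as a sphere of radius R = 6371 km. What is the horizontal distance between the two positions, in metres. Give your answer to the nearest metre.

Δφ = 43.67134° − 43.67010° = +0.00124°; Δλ = -142.45127° − -142.45480° = +0.00353°.
1° along a meridian = πR/180 = 111195 m.
ΔN = Δφ × 111195 = 137.9 m; ΔE = Δλ × 111195 × cos(43.67010°) = +0.00353 × 111195 × 0.723328 = 283.9 m.
Distance = √(ΔE² + ΔN²) = √(283.9² + 137.9²) = 315.6 m.

316 m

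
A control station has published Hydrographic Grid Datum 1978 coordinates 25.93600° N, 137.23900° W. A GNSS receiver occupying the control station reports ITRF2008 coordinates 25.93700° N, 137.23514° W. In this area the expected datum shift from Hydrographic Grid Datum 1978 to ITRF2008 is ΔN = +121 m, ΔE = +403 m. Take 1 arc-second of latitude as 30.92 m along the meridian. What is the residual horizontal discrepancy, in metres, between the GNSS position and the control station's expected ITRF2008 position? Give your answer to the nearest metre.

Observed coordinate differences: Δφ = +0.00100°, Δλ = +0.00386°.
Converting to metres (1° lat = 111312 m, cos φ = 0.899283): observed ΔN = 111.3 m, observed ΔE = 386.4 m.
Subtracting the expected shift leaves a residual of 111.3 − (121) = -9.7 m north and 386.4 − (403) = -16.6 m east.
Residual distance = √((-9.7)² + (-16.6)²) = 19.2 m.

19 m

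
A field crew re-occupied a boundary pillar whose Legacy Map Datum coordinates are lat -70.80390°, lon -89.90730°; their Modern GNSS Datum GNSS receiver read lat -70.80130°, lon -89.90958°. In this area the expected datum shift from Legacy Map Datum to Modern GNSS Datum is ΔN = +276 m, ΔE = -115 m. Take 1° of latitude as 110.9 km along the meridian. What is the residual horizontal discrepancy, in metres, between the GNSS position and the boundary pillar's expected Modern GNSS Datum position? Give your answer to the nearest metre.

Observed coordinate differences: Δφ = +0.00260°, Δλ = -0.00228°.
Converting to metres (1° lat = 110900 m, cos φ = 0.328802): observed ΔN = 288.3 m, observed ΔE = -83.1 m.
Subtracting the expected shift leaves a residual of 288.3 − (276) = 12.3 m north and -83.1 − (-115) = 31.9 m east.
Residual distance = √(12.3² + 31.9²) = 34.2 m.

34 m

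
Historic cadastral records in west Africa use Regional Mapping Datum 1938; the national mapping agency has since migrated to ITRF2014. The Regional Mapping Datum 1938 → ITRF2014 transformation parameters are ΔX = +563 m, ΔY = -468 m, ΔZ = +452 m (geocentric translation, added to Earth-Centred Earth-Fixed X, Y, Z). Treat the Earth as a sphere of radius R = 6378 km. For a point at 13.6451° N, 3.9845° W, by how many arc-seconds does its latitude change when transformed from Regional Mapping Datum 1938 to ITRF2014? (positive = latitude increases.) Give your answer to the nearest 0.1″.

sin φ = 0.235907, cos φ = 0.971776, sin λ = -0.069487, cos λ = 0.997583.
North component: ΔN = −sin φ cos λ·ΔX − sin φ sin λ·ΔY + cos φ·ΔZ = −(0.235907)(0.997583)(563) − (0.235907)(-0.069487)(-468) + (0.971776)(452) = 299.08 m.
1° of latitude spans πR/180 = 111317 m, so Δφ = 299.08 / 111317 × 3600 = 9.672″.

Δφ = 9.7″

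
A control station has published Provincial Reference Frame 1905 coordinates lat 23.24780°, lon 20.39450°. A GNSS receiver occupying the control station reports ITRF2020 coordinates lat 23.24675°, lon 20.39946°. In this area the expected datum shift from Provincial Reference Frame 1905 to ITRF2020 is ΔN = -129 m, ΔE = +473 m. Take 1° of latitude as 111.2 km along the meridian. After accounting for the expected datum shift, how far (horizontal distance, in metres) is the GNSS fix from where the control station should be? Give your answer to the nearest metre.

Observed coordinate differences: Δφ = -0.00105°, Δλ = +0.00496°.
Converting to metres (1° lat = 111200 m, cos φ = 0.918806): observed ΔN = -116.8 m, observed ΔE = 506.8 m.
Subtracting the expected shift leaves a residual of -116.8 − (-129) = 12.2 m north and 506.8 − (473) = 33.8 m east.
Residual distance = √(12.2² + 33.8²) = 35.9 m.

36 m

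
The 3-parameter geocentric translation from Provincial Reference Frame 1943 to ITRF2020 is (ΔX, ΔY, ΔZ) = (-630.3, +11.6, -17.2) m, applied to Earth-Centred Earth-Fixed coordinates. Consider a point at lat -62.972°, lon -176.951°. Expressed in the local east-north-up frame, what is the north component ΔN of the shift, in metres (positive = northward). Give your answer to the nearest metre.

At φ = -62.972°, λ = -176.951°: sin φ = -0.890785, cos φ = 0.454426, sin λ = -0.053190, cos λ = -0.998584.
ΔN = −sin φ cos λ·ΔX − sin φ sin λ·ΔY + cos φ·ΔZ = −(-0.890785)(-0.998584)(-630.3) − (-0.890785)(-0.053190)(11.6) + (0.454426)(-17.2) = 552.30 m.

ΔN = 552 m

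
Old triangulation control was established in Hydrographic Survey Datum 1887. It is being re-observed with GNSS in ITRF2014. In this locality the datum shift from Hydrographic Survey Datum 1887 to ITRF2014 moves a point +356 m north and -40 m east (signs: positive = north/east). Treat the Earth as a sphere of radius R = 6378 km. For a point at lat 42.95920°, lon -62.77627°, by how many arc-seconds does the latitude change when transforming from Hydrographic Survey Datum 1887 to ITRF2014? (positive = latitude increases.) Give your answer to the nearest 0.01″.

Δφ = 11.51″

On a sphere of radius R, 1 rad of latitude = R, so Δφ = ΔN / R = 356.0 / 6378000 = 5.5817e-05 rad = 11.513″.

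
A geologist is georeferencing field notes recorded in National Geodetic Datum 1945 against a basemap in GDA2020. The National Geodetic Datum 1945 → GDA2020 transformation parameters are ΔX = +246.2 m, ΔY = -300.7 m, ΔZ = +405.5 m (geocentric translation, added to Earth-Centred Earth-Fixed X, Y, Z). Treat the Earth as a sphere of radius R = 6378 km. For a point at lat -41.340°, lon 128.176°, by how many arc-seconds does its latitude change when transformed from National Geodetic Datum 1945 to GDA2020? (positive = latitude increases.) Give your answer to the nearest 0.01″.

sin φ = -0.660526, cos φ = 0.750803, sin λ = 0.786116, cos λ = -0.618079.
North component: ΔN = −sin φ cos λ·ΔX − sin φ sin λ·ΔY + cos φ·ΔZ = −(-0.660526)(-0.618079)(246.2) − (-0.660526)(0.786116)(-300.7) + (0.750803)(405.5) = 47.80 m.
1° of latitude spans πR/180 = 111317 m, so Δφ = 47.80 / 111317 × 3600 = 1.546″.

Δφ = 1.55″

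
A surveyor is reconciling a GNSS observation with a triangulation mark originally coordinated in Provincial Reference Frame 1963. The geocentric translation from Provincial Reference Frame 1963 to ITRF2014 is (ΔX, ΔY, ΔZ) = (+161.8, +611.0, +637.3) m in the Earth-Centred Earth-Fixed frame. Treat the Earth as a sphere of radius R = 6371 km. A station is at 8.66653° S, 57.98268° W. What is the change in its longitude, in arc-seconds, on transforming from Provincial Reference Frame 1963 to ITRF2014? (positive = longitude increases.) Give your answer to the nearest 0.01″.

Δλ = 15.10″

sin φ = -0.150683, cos φ = 0.988582, sin λ = -0.847888, cos λ = 0.530176.
East component: ΔE = −sin λ·ΔX + cos λ·ΔY = −(-0.847888)(161.8) + (0.530176)(611.0) = 461.13 m.
1° of latitude spans πR/180 = 111195 m; at latitude φ, 1° of longitude spans that × cos φ = 109925.3 m, so Δλ = 461.13 / 109925.3 × 3600 = 15.102″.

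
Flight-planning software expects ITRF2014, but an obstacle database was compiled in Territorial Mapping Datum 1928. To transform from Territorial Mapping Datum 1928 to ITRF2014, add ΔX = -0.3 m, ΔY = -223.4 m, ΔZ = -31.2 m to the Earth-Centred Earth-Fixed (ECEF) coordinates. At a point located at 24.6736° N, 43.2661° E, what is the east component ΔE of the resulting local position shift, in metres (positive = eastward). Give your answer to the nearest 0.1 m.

ΔE = -162.5 m

At φ = 24.6736°, λ = 43.2661°: sin φ = 0.417448, cos φ = 0.908701, sin λ = 0.685388, cos λ = 0.728178.
ΔE = −sin λ·ΔX + cos λ·ΔY = −(0.685388)·(-0.3) + (0.728178)·(-223.4) = -162.47 m.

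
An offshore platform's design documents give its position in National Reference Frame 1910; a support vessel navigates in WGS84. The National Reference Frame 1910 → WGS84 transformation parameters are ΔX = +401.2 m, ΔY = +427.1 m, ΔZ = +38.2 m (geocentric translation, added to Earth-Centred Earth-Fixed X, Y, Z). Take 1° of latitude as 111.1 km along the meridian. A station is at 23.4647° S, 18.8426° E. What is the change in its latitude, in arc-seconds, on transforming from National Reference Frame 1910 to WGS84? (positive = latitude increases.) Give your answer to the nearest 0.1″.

Δφ = 7.8″

sin φ = -0.398184, cos φ = 0.917306, sin λ = 0.322969, cos λ = 0.946409.
North component: ΔN = −sin φ cos λ·ΔX − sin φ sin λ·ΔY + cos φ·ΔZ = −(-0.398184)(0.946409)(401.2) − (-0.398184)(0.322969)(427.1) + (0.917306)(38.2) = 241.16 m.
1° of latitude spans 111100 m, so Δφ = 241.16 / 111100 × 3600 = 7.814″.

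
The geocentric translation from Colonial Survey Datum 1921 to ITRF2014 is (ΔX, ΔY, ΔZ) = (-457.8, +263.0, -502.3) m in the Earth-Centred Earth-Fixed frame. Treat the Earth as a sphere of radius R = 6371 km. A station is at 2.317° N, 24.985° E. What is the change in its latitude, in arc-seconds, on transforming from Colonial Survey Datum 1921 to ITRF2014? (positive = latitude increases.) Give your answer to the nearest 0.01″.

sin φ = 0.040428, cos φ = 0.999182, sin λ = 0.422381, cos λ = 0.906418.
North component: ΔN = −sin φ cos λ·ΔX − sin φ sin λ·ΔY + cos φ·ΔZ = −(0.040428)(0.906418)(-457.8) − (0.040428)(0.422381)(263.0) + (0.999182)(-502.3) = -489.60 m.
1° of latitude spans πR/180 = 111195 m, so Δφ = -489.60 / 111195 × 3600 = -15.851″.

Δφ = -15.85″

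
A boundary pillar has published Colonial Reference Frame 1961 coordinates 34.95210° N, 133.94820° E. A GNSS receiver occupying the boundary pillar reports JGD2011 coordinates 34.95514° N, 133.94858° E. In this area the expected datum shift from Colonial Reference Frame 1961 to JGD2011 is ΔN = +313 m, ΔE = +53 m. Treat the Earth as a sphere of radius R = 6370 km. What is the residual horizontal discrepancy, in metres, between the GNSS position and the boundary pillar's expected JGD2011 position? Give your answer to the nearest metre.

31 m

Observed coordinate differences: Δφ = +0.00304°, Δλ = +0.00038°.
Converting to metres (1° lat = 111177 m, cos φ = 0.819631): observed ΔN = 338.0 m, observed ΔE = 34.6 m.
Subtracting the expected shift leaves a residual of 338.0 − (313) = 25.0 m north and 34.6 − (53) = -18.4 m east.
Residual distance = √(25.0² + (-18.4)²) = 31.0 m.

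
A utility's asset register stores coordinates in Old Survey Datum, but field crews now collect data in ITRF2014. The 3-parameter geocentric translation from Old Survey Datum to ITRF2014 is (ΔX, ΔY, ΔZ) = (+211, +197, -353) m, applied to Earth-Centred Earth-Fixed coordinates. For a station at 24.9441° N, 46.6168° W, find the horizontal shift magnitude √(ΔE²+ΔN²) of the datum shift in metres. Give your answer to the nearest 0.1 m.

The local east axis at (φ, λ) is (−sin λ, cos λ, 0), so ΔE = −sin(-46.6168°)·211 + cos(-46.6168°)·197 = 288.66 m.
The local north axis is (−sin φ cos λ, −sin φ sin λ, cos φ), giving ΔN = -61.122 + 60.382 − 320.072 = -320.81 m.
Horizontal magnitude = √(ΔE² + ΔN²) = √(288.66² + (-320.81)²) = 431.56 m.

431.6 m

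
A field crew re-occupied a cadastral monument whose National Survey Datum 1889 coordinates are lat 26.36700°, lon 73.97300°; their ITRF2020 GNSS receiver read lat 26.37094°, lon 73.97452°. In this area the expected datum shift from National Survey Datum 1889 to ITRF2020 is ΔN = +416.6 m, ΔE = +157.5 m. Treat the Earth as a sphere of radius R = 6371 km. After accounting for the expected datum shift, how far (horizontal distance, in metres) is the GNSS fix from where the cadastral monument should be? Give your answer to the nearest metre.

22 m

Observed coordinate differences: Δφ = +0.00394°, Δλ = +0.00152°.
Converting to metres (1° lat = 111195 m, cos φ = 0.895968): observed ΔN = 438.1 m, observed ΔE = 151.4 m.
Subtracting the expected shift leaves a residual of 438.1 − (416.6) = 21.5 m north and 151.4 − (157.5) = -6.1 m east.
Residual distance = √(21.5² + (-6.1)²) = 22.3 m.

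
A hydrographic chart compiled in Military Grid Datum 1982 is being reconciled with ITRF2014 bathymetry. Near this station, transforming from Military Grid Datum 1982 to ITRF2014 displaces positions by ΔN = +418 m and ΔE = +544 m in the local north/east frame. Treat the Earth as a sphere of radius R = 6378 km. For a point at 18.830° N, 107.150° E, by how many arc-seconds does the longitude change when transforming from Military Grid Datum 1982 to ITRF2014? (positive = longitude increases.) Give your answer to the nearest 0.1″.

Δλ = 18.6″

At latitude 18.830°, cos φ = 0.946480.
One radian of longitude at latitude φ spans R cos φ, so Δλ = ΔE / (R cos φ) = 544.0 / (6378000 × 0.946480) = 9.0116e-05 rad = 18.588″.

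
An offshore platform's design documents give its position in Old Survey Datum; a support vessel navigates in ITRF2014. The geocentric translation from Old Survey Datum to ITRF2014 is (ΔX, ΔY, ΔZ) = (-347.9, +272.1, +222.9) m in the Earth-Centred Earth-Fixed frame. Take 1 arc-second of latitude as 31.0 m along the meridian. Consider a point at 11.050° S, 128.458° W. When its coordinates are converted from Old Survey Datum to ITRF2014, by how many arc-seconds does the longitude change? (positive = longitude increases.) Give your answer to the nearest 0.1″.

sin φ = -0.191666, cos φ = 0.981460, sin λ = -0.783064, cos λ = -0.621941.
East component: ΔE = −sin λ·ΔX + cos λ·ΔY = −(-0.783064)(-347.9) + (-0.621941)(272.1) = -441.66 m.
1° of latitude spans 3600 × 31.00 = 111600 m; at latitude φ, 1° of longitude spans that × cos φ = 109531.0 m, so Δλ = -441.66 / 109531.0 × 3600 = -14.516″.

Δλ = -14.5″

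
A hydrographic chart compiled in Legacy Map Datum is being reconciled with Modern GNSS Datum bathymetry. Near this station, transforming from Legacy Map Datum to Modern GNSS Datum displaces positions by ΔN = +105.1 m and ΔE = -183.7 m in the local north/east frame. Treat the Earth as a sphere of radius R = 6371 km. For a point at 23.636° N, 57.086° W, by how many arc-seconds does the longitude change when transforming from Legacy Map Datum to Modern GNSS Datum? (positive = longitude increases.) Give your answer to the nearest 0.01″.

At latitude 23.636°, cos φ = 0.916111.
One radian of longitude at latitude φ spans R cos φ, so Δλ = ΔE / (R cos φ) = -183.7 / (6371000 × 0.916111) = -3.1474e-05 rad = -6.492″.

Δλ = -6.49″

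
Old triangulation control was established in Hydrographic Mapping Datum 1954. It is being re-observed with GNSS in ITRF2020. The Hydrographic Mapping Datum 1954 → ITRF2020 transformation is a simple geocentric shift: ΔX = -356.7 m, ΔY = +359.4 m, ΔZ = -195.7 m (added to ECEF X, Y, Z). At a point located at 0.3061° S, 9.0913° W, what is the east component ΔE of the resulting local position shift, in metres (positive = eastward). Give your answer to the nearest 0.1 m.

The local east axis at (φ, λ) is (−sin λ, cos λ, 0), so ΔE = −sin(-9.0913°)·(-356.7) + cos(-9.0913°)·359.4 = 298.52 m.

ΔE = 298.5 m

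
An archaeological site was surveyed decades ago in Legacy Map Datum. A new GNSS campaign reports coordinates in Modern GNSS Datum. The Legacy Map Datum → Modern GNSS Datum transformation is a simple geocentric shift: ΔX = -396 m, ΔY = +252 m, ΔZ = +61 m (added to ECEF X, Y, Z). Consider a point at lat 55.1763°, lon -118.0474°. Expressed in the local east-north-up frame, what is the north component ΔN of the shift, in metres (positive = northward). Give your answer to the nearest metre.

ΔN = 65 m

The local north axis is (−sin φ cos λ, −sin φ sin λ, cos φ), giving ΔN = -152.854 + 182.575 + 34.834 = 64.56 m.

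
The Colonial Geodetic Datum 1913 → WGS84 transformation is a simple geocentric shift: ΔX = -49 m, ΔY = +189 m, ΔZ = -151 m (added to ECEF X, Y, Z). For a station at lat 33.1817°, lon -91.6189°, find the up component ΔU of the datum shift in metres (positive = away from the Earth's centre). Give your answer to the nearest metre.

ΔU = -240 m

The local up (radial) axis is (cos φ cos λ, cos φ sin λ, sin φ), giving ΔU = 1.159 − 158.118 − 82.642 = -239.60 m.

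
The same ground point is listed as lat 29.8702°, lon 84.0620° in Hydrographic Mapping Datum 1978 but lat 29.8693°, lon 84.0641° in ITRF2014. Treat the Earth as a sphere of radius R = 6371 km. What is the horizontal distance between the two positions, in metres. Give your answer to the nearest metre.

226 m

Δφ = 29.8693° − 29.8702° = -0.0009°; Δλ = 84.0641° − 84.0620° = +0.0021°.
1° along a meridian = πR/180 = 111195 m.
ΔN = Δφ × 111195 = -100.1 m; ΔE = Δλ × 111195 × cos(29.8702°) = +0.0021 × 111195 × 0.867156 = 202.5 m.
Distance = √(ΔE² + ΔN²) = √(202.5² + (-100.1)²) = 225.9 m.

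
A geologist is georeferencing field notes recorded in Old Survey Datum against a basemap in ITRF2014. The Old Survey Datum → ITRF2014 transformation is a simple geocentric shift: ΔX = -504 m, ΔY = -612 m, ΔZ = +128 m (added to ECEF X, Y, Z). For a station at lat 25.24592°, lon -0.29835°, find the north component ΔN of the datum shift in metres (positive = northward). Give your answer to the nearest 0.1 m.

At φ = 25.24592°, λ = -0.29835°: sin φ = 0.426504, cos φ = 0.904486, sin λ = -0.005207, cos λ = 0.999986.
ΔN = −sin φ cos λ·ΔX − sin φ sin λ·ΔY + cos φ·ΔZ = −(0.426504)(0.999986)(-504) − (0.426504)(-0.005207)(-612) + (0.904486)(128) = 329.37 m.

ΔN = 329.4 m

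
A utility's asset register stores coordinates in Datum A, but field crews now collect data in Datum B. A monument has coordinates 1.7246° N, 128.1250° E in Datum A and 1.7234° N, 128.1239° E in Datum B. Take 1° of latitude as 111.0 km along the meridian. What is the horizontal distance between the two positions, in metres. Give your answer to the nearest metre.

181 m

Δφ = 1.7234° − 1.7246° = -0.0012°; Δλ = 128.1239° − 128.1250° = -0.0011°.
ΔN = Δφ × 111000 = -133.2 m; ΔE = Δλ × 111000 × cos(1.7246°) = -0.0011 × 111000 × 0.999547 = -122.0 m.
Distance = √(ΔE² + ΔN²) = √((-122.0)² + (-133.2)²) = 180.7 m.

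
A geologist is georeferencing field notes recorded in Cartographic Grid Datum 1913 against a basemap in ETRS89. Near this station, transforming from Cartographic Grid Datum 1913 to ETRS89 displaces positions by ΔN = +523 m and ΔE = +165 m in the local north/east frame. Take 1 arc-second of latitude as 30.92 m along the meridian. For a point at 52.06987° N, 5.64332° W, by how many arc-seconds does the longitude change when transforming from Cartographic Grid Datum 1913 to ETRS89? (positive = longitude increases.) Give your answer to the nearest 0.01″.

Δλ = 8.68″

At latitude 52.06987°, cos φ = 0.614700.
1″ of longitude at this latitude = 30.92 × cos φ = 19.0065 m, so Δλ = 165.0 / 19.0065 = 8.681″.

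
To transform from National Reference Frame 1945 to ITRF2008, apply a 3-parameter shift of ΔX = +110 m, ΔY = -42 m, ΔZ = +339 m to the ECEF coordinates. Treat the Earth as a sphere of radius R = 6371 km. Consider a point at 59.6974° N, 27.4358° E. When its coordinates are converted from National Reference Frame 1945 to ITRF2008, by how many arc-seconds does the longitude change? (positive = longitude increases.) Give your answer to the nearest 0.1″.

Δλ = -5.6″

sin φ = 0.863373, cos φ = 0.504567, sin λ = 0.460754, cos λ = 0.887528.
East component: ΔE = −sin λ·ΔX + cos λ·ΔY = −(0.460754)(110) + (0.887528)(-42) = -87.96 m.
1° of latitude spans πR/180 = 111195 m; at latitude φ, 1° of longitude spans that × cos φ = 56105.3 m, so Δλ = -87.96 / 56105.3 × 3600 = -5.644″.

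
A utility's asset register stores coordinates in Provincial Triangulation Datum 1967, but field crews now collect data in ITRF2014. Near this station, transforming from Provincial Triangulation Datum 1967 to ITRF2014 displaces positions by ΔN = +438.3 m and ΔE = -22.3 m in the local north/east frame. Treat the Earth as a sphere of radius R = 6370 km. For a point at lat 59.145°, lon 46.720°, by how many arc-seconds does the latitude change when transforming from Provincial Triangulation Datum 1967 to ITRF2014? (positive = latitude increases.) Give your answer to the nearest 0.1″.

On a sphere of radius R, 1 rad of latitude = R, so Δφ = ΔN / R = 438.3 / 6370000 = 6.8807e-05 rad = 14.192″.

Δφ = 14.2″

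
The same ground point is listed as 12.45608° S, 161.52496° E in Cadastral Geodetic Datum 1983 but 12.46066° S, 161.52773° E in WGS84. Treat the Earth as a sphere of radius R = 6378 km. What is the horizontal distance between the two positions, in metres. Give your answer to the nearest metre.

592 m

Δφ = -12.46066° − -12.45608° = -0.00458°; Δλ = 161.52773° − 161.52496° = +0.00277°.
1° along a meridian = πR/180 = 111317 m.
ΔN = Δφ × 111317 = -509.8 m; ΔE = Δλ × 111317 × cos(-12.45608°) = +0.00277 × 111317 × 0.976462 = 301.1 m.
Distance = √(ΔE² + ΔN²) = √(301.1² + (-509.8)²) = 592.1 m.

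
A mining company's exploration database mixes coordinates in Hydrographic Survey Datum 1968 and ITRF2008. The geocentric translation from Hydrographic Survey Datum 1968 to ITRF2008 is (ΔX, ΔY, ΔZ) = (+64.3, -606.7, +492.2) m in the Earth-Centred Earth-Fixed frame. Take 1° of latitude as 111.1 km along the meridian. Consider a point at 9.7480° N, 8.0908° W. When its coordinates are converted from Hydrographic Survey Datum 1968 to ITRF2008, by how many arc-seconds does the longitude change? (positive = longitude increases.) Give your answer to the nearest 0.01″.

sin φ = 0.169315, cos φ = 0.985562, sin λ = -0.140742, cos λ = 0.990046.
East component: ΔE = −sin λ·ΔX + cos λ·ΔY = −(-0.140742)(64.3) + (0.990046)(-606.7) = -591.61 m.
1° of latitude spans 111100 m; at latitude φ, 1° of longitude spans that × cos φ = 109495.9 m, so Δλ = -591.61 / 109495.9 × 3600 = -19.451″.

Δλ = -19.45″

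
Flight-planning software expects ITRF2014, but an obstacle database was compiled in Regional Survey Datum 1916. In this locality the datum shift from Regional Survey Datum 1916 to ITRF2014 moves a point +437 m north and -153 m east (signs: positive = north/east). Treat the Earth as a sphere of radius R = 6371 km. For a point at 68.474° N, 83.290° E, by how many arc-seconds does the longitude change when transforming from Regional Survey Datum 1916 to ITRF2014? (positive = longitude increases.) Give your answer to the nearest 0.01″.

Δλ = -13.50″

At latitude 68.474°, cos φ = 0.366923.
One radian of longitude at latitude φ spans R cos φ, so Δλ = ΔE / (R cos φ) = -153.0 / (6371000 × 0.366923) = -6.5450e-05 rad = -13.500″.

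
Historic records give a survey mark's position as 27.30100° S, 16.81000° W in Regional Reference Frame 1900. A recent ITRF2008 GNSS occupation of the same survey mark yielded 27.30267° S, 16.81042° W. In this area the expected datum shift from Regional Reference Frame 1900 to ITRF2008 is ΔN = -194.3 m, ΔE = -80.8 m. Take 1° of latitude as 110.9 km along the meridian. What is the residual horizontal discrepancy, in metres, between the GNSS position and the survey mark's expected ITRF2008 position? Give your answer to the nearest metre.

Observed coordinate differences: Δφ = -0.00167°, Δλ = -0.00042°.
Converting to metres (1° lat = 110900 m, cos φ = 0.888609): observed ΔN = -185.2 m, observed ΔE = -41.4 m.
Subtracting the expected shift leaves a residual of -185.2 − (-194.3) = 9.1 m north and -41.4 − (-80.8) = 39.4 m east.
Residual distance = √(9.1² + 39.4²) = 40.4 m.

40 m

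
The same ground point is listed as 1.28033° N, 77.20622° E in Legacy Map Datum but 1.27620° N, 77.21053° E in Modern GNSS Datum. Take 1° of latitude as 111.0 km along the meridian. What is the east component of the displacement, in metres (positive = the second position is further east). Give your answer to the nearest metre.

ΔE = 478 m

Δφ = 1.27620° − 1.28033° = -0.00413°; Δλ = 77.21053° − 77.20622° = +0.00431°.
ΔN = Δφ × 111000 = -458.4 m; ΔE = Δλ × 111000 × cos(1.28033°) = +0.00431 × 111000 × 0.999750 = 478.3 m.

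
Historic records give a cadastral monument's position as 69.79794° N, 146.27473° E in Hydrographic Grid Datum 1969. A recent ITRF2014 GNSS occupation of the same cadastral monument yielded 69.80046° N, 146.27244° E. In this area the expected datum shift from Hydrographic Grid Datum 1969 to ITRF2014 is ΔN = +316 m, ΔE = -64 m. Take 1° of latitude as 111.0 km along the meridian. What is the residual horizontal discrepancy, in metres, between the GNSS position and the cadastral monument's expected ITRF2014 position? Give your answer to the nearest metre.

43 m

Observed coordinate differences: Δφ = +0.00252°, Δλ = -0.00229°.
Converting to metres (1° lat = 111000 m, cos φ = 0.345332): observed ΔN = 279.7 m, observed ΔE = -87.8 m.
Subtracting the expected shift leaves a residual of 279.7 − (316) = -36.3 m north and -87.8 − (-64) = -23.8 m east.
Residual distance = √((-36.3)² + (-23.8)²) = 43.4 m.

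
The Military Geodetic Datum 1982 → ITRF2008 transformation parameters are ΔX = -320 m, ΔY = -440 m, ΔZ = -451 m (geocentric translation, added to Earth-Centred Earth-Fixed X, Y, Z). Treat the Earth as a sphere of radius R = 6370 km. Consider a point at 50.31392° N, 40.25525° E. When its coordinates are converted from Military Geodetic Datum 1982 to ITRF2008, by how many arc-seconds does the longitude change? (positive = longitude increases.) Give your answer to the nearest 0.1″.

Δλ = -6.5″

sin φ = 0.769555, cos φ = 0.638581, sin λ = 0.646194, cos λ = 0.763173.
East component: ΔE = −sin λ·ΔX + cos λ·ΔY = −(0.646194)(-320) + (0.763173)(-440) = -129.01 m.
1° of latitude spans πR/180 = 111177 m; at latitude φ, 1° of longitude spans that × cos φ = 70995.8 m, so Δλ = -129.01 / 70995.8 × 3600 = -6.542″.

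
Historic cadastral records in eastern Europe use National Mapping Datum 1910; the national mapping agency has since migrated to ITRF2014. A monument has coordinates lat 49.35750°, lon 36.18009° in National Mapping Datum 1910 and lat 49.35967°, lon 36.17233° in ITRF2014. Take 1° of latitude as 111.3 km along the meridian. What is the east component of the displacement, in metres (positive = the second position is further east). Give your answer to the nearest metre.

Δφ = 49.35967° − 49.35750° = +0.00217°; Δλ = 36.17233° − 36.18009° = -0.00776°.
ΔN = Δφ × 111300 = 241.5 m; ΔE = Δλ × 111300 × cos(49.35750°) = -0.00776 × 111300 × 0.651337 = -562.6 m.

ΔE = -563 m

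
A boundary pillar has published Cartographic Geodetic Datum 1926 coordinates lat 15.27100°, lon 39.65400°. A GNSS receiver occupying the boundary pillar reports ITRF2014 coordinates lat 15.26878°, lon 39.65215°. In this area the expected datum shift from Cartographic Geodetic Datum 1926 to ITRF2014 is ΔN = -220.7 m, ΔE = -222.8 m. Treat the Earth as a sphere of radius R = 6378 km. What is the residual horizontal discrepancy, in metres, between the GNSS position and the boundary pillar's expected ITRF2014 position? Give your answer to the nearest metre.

Observed coordinate differences: Δφ = -0.00222°, Δλ = -0.00185°.
Converting to metres (1° lat = 111317 m, cos φ = 0.964691): observed ΔN = -247.1 m, observed ΔE = -198.7 m.
Subtracting the expected shift leaves a residual of -247.1 − (-220.7) = -26.4 m north and -198.7 − (-222.8) = 24.1 m east.
Residual distance = √((-26.4)² + 24.1²) = 35.8 m.

36 m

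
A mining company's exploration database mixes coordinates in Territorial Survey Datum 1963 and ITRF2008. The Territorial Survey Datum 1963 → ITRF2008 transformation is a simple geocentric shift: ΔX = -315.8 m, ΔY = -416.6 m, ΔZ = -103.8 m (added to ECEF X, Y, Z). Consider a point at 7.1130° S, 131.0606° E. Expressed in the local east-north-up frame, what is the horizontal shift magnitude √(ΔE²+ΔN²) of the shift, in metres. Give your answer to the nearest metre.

The local east axis at (φ, λ) is (−sin λ, cos λ, 0), so ΔE = −sin(131.0606°)·(-315.8) + cos(131.0606°)·(-416.6) = 511.76 m.
The local north axis is (−sin φ cos λ, −sin φ sin λ, cos φ), giving ΔN = 25.686 − 38.897 − 103.001 = -116.21 m.
Horizontal magnitude = √(ΔE² + ΔN²) = √(511.76² + (-116.21)²) = 524.79 m.

525 m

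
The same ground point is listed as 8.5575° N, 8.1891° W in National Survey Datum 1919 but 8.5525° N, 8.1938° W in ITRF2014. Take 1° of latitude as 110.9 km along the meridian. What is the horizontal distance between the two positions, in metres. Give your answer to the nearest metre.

757 m

Δφ = 8.5525° − 8.5575° = -0.0050°; Δλ = -8.1938° − -8.1891° = -0.0047°.
ΔN = Δφ × 110900 = -554.5 m; ΔE = Δλ × 110900 × cos(8.5575°) = -0.0047 × 110900 × 0.988867 = -515.4 m.
Distance = √(ΔE² + ΔN²) = √((-515.4)² + (-554.5)²) = 757.1 m.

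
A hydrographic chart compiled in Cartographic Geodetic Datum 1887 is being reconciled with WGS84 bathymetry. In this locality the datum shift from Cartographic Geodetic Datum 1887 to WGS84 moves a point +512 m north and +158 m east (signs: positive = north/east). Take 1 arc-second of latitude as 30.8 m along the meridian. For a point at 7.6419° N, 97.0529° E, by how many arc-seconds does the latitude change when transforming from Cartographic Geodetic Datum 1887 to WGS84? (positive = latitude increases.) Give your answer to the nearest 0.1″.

1″ of latitude = 30.80 m, so Δφ = 512.0 / 30.80 = 16.623″.

Δφ = 16.6″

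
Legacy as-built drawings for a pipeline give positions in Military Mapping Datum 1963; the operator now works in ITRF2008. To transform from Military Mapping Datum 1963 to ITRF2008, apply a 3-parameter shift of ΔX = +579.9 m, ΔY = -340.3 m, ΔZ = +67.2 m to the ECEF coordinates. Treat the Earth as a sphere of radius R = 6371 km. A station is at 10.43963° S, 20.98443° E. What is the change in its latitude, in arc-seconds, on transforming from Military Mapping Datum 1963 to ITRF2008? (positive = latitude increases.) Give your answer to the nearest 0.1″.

sin φ = -0.181199, cos φ = 0.983446, sin λ = 0.358114, cos λ = 0.933678.
North component: ΔN = −sin φ cos λ·ΔX − sin φ sin λ·ΔY + cos φ·ΔZ = −(-0.181199)(0.933678)(579.9) − (-0.181199)(0.358114)(-340.3) + (0.983446)(67.2) = 142.11 m.
1° of latitude spans πR/180 = 111195 m, so Δφ = 142.11 / 111195 × 3600 = 4.601″.

Δφ = 4.6″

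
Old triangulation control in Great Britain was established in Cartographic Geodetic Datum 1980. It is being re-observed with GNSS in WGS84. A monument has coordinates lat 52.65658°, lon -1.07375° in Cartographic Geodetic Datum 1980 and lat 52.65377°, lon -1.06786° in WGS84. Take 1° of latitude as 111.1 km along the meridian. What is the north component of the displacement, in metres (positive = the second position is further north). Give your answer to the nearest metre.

Δφ = 52.65377° − 52.65658° = -0.00281°; Δλ = -1.06786° − -1.07375° = +0.00589°.
ΔN = Δφ × 111100 = -312.2 m; ΔE = Δλ × 111100 × cos(52.65658°) = +0.00589 × 111100 × 0.606591 = 396.9 m.

ΔN = -312 m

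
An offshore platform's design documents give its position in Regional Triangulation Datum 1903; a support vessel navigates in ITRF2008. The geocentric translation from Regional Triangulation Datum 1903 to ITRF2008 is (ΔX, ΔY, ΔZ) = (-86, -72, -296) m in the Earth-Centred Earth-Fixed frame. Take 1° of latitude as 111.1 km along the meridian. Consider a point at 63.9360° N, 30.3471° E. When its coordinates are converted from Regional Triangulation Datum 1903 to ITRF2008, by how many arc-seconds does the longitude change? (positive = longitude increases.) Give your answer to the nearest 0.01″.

sin φ = 0.898304, cos φ = 0.439375, sin λ = 0.505237, cos λ = 0.862981.
East component: ΔE = −sin λ·ΔX + cos λ·ΔY = −(0.505237)(-86) + (0.862981)(-72) = -18.68 m.
1° of latitude spans 111100 m; at latitude φ, 1° of longitude spans that × cos φ = 48814.5 m, so Δλ = -18.68 / 48814.5 × 3600 = -1.378″.

Δλ = -1.38″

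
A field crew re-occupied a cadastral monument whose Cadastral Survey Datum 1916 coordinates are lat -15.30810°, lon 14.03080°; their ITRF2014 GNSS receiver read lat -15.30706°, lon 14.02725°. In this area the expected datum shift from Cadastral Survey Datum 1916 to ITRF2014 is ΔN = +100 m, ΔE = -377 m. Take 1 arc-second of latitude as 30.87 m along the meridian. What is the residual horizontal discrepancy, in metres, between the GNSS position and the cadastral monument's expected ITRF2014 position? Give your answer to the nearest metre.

16 m

Observed coordinate differences: Δφ = +0.00104°, Δλ = -0.00355°.
Converting to metres (1° lat = 111132 m, cos φ = 0.964520): observed ΔN = 115.6 m, observed ΔE = -380.5 m.
Subtracting the expected shift leaves a residual of 115.6 − (100) = 15.6 m north and -380.5 − (-377) = -3.5 m east.
Residual distance = √(15.6² + (-3.5)²) = 16.0 m.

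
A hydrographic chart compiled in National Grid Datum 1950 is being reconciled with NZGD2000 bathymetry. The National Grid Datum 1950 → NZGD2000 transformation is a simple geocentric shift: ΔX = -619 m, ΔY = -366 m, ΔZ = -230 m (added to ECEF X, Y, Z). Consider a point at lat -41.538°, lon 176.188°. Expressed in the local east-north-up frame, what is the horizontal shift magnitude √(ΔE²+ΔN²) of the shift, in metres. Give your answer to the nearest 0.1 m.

462.7 m

At φ = -41.538°, λ = 176.188°: sin φ = -0.663117, cos φ = 0.748516, sin λ = 0.066483, cos λ = -0.997788.
ΔE = −sin λ·ΔX + cos λ·ΔY = −(0.066483)·(-619) + (-0.997788)·(-366) = 406.34 m.
ΔN = −sin φ cos λ·ΔX − sin φ sin λ·ΔY + cos φ·ΔZ = −(-0.663117)(-0.997788)(-619) − (-0.663117)(0.066483)(-366) + (0.748516)(-230) = 221.27 m.
Horizontal magnitude = √(ΔE² + ΔN²) = √(406.34² + 221.27²) = 462.68 m.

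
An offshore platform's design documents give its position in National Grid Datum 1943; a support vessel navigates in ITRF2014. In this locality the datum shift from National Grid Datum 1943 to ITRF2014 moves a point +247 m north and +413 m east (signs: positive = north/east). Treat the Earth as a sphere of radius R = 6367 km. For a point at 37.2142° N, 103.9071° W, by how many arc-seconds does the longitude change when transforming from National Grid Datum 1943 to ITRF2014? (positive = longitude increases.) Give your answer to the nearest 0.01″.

At latitude 37.2142°, cos φ = 0.796380.
One radian of longitude at latitude φ spans R cos φ, so Δλ = ΔE / (R cos φ) = 413.0 / (6367000 × 0.796380) = 8.1451e-05 rad = 16.800″.

Δλ = 16.80″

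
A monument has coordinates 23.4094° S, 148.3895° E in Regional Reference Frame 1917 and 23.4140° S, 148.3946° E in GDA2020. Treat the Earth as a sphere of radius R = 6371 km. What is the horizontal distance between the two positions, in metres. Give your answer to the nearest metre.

Δφ = -23.4140° − -23.4094° = -0.0046°; Δλ = 148.3946° − 148.3895° = +0.0051°.
1° along a meridian = πR/180 = 111195 m.
ΔN = Δφ × 111195 = -511.5 m; ΔE = Δλ × 111195 × cos(-23.4094°) = +0.0051 × 111195 × 0.917689 = 520.4 m.
Distance = √(ΔE² + ΔN²) = √(520.4² + (-511.5)²) = 729.7 m.

730 m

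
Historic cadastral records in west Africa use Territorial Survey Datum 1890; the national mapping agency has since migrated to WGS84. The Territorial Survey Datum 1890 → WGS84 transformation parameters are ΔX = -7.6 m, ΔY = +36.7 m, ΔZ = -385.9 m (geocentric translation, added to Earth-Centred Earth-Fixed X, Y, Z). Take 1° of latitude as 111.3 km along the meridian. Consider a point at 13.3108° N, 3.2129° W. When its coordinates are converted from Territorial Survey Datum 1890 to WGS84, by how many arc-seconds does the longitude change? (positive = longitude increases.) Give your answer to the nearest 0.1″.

Δλ = 1.2″

sin φ = 0.230233, cos φ = 0.973135, sin λ = -0.056046, cos λ = 0.998428.
East component: ΔE = −sin λ·ΔX + cos λ·ΔY = −(-0.056046)(-7.6) + (0.998428)(36.7) = 36.22 m.
1° of latitude spans 111300 m; at latitude φ, 1° of longitude spans that × cos φ = 108310.0 m, so Δλ = 36.22 / 108310.0 × 3600 = 1.204″.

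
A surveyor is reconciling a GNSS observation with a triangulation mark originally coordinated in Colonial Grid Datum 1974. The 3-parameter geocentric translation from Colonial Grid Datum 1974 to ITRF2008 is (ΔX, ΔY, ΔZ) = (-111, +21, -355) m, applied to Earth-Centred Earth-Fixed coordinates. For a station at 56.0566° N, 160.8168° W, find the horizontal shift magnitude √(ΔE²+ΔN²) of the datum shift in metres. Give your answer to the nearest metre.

The local east axis at (φ, λ) is (−sin λ, cos λ, 0), so ΔE = −sin(-160.8168°)·(-111) + cos(-160.8168°)·21 = -56.31 m.
The local north axis is (−sin φ cos λ, −sin φ sin λ, cos φ), giving ΔN = -86.971 + 5.724 − 198.223 = -279.47 m.
Horizontal magnitude = √(ΔE² + ΔN²) = √((-56.31)² + (-279.47)²) = 285.09 m.

285 m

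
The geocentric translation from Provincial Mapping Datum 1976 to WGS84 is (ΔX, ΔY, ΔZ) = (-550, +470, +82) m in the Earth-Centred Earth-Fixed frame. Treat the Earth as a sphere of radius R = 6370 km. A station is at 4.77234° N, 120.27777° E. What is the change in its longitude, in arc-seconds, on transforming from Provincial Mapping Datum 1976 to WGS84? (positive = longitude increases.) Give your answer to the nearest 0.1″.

sin φ = 0.083197, cos φ = 0.996533, sin λ = 0.863591, cos λ = -0.504193.
East component: ΔE = −sin λ·ΔX + cos λ·ΔY = −(0.863591)(-550) + (-0.504193)(470) = 238.00 m.
1° of latitude spans πR/180 = 111177 m; at latitude φ, 1° of longitude spans that × cos φ = 110792.0 m, so Δλ = 238.00 / 110792.0 × 3600 = 7.734″.

Δλ = 7.7″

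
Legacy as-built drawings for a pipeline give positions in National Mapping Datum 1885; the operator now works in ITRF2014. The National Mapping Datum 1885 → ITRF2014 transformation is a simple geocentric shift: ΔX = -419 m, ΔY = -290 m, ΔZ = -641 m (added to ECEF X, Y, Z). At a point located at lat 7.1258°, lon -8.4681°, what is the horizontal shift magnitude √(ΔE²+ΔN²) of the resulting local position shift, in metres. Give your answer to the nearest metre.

685 m

The local east axis at (φ, λ) is (−sin λ, cos λ, 0), so ΔE = −sin(-8.4681°)·(-419) + cos(-8.4681°)·(-290) = -348.54 m.
The local north axis is (−sin φ cos λ, −sin φ sin λ, cos φ), giving ΔN = 51.410 − 5.297 − 636.049 = -589.94 m.
Horizontal magnitude = √(ΔE² + ΔN²) = √((-348.54)² + (-589.94)²) = 685.20 m.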